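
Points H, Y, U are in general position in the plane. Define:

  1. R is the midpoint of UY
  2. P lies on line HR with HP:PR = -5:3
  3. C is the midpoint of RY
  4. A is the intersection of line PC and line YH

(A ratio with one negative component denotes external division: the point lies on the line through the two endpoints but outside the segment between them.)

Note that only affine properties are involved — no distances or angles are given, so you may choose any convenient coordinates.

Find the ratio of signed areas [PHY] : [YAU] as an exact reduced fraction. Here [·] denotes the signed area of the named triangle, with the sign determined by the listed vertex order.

[PHY]:[YAU] = -10/3

Choose coordinates H = (0, 0), Y = (1, 0), U = (0, 1).
1. R is the midpoint of UY ⇒ R = (1/2, 1/2)
2. P lies on line HR with HP:PR = -5:3 ⇒ P = (5/4, 5/4)
3. C is the midpoint of RY ⇒ C = (3/4, 1/4)
4. A is the intersection of line PC and line YH ⇒ A = (5/8, 0)
2·[PHY] = 5/4, 2·[YAU] = -3/8
[PHY]:[YAU] = 5/4:-3/8 = -10/3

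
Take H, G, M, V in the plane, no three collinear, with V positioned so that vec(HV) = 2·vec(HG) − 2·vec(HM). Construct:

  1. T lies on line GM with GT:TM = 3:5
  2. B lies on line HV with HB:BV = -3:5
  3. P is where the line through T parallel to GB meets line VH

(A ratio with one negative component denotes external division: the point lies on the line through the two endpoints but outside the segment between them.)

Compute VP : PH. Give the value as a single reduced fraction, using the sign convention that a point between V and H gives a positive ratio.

VP:PH = -43/27

Set H = (0, 0), G = (1, 0), M = (0, 1), V = (2, -2); any affine frame gives the same invariant.
1. T lies on line GM with GT:TM = 3:5 ⇒ T = (5/8, 3/8)
2. B lies on line HV with HB:BV = -3:5 ⇒ B = (-3, 3)
3. P is where the line through T parallel to GB meets line VH ⇒ P = (-27/8, 27/8)
P = V + t·(H−V) with t = 43/16, so VP:PH = t:(1−t) = 43/16:-27/16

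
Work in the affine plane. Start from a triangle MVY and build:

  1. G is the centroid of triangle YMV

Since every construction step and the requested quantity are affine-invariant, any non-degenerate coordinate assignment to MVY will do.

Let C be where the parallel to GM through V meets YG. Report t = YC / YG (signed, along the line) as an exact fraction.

Set M = (0, 0), V = (1, 0), Y = (0, 1); any affine frame gives the same invariant.
1. G is the centroid of triangle YMV ⇒ G = (1/3, 1/3)
through V parallel to GM: direction (-1/3, -1/3); meets YG at C = (2/3, -1/3)
C = Y + t·(G−Y) with t = 2

t = 2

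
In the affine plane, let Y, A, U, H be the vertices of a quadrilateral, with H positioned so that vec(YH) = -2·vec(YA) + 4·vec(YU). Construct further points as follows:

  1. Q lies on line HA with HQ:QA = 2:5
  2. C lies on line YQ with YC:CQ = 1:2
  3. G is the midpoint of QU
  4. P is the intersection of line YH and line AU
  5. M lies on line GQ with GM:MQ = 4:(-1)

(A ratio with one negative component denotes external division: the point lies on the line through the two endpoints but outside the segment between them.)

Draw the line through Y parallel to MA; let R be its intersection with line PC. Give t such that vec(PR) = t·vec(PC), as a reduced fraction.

Set Y = (0, 0), A = (1, 0), U = (0, 1), H = (-2, 4); any affine frame gives the same invariant.
1. Q lies on line HA with HQ:QA = 2:5 ⇒ Q = (-8/7, 20/7)
2. C lies on line YQ with YC:CQ = 1:2 ⇒ C = (-8/21, 20/21)
3. G is the midpoint of QU ⇒ G = (-4/7, 27/14)
4. P is the intersection of line YH and line AU ⇒ P = (-1, 2)
5. M lies on line GQ with GM:MQ = 4:(-1) ⇒ M = (-4/3, 19/6)
through Y parallel to MA: direction (7/3, -19/6); meets PC at R = (56/61, -76/61)
R = P + t·(C−P) with t = 189/61

t = 189/61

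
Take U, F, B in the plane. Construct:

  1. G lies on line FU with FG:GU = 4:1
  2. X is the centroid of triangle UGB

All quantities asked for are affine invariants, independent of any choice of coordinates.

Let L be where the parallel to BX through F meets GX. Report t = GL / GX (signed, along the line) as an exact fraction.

t = -8

Set U = (0, 0), F = (1, 0), B = (0, 1); any affine frame gives the same invariant.
1. G lies on line FU with FG:GU = 4:1 ⇒ G = (1/5, 0)
2. X is the centroid of triangle UGB ⇒ X = (1/15, 1/3)
through F parallel to BX: direction (1/15, -2/3); meets GX at L = (19/15, -8/3)
L = G + t·(X−G) with t = -8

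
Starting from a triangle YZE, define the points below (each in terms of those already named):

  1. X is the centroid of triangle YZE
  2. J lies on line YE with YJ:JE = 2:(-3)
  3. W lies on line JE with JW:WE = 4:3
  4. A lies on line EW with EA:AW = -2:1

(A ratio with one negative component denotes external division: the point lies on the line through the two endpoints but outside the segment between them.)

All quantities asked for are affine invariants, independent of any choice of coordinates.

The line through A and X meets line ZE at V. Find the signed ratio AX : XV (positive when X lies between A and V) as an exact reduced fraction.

Work in coordinates with Y = (0, 0), Z = (1, 0), E = (0, 1).
1. X is the centroid of triangle YZE ⇒ X = (1/3, 1/3)
2. J lies on line YE with YJ:JE = 2:(-3) ⇒ J = (0, -2)
3. W lies on line JE with JW:WE = 4:3 ⇒ W = (0, -2/7)
4. A lies on line EW with EA:AW = -2:1 ⇒ A = (0, -11/7)
line AX meets ZE at V = (18/47, 29/47)
X = A + t·(V−A) with t = 47/54, so AX:XV = 47/54:7/54

AX:XV = 47/7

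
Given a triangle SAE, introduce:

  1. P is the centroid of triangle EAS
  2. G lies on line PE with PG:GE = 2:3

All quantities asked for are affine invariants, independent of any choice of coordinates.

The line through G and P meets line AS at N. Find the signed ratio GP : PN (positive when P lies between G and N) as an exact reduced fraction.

Set S = (0, 0), A = (1, 0), E = (0, 1); any affine frame gives the same invariant.
1. P is the centroid of triangle EAS ⇒ P = (1/3, 1/3)
2. G lies on line PE with PG:GE = 2:3 ⇒ G = (1/5, 3/5)
line GP meets AS at N = (1/2, 0)
P = G + t·(N−G) with t = 4/9, so GP:PN = 4/9:5/9

GP:PN = 4/5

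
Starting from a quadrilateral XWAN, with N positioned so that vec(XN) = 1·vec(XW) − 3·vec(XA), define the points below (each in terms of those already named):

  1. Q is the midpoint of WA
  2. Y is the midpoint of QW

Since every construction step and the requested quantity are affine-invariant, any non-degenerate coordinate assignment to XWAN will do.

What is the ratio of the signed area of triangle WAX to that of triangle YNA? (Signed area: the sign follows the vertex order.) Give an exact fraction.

Set X = (0, 0), W = (1, 0), A = (0, 1), N = (1, -3); any affine frame gives the same invariant.
1. Q is the midpoint of WA ⇒ Q = (1/2, 1/2)
2. Y is the midpoint of QW ⇒ Y = (3/4, 1/4)
2·[WAX] = 1, 2·[YNA] = -9/4
[WAX]:[YNA] = 1:-9/4 = -4/9

[WAX]:[YNA] = -4/9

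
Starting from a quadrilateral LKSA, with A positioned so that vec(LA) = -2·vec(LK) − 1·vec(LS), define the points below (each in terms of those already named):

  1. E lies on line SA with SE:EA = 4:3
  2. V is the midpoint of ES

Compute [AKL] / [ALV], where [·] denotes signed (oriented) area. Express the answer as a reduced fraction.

[AKL]:[ALV] = 7/10

Set L = (0, 0), K = (1, 0), S = (0, 1), A = (-2, -1); any affine frame gives the same invariant.
1. E lies on line SA with SE:EA = 4:3 ⇒ E = (-8/7, -1/7)
2. V is the midpoint of ES ⇒ V = (-4/7, 3/7)
2·[AKL] = 1, 2·[ALV] = 10/7
[AKL]:[ALV] = 1:10/7 = 7/10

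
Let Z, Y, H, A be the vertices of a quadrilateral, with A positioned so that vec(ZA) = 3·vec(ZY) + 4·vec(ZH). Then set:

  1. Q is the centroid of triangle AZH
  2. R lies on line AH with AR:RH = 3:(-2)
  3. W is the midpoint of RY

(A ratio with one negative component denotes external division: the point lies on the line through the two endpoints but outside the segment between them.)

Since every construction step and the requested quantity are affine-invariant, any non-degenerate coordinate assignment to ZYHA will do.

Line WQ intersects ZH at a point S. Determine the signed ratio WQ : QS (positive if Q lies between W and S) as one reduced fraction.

WQ:QS = -7/2

Choose coordinates Z = (0, 0), Y = (1, 0), H = (0, 1), A = (3, 4).
1. Q is the centroid of triangle AZH ⇒ Q = (1, 5/3)
2. R lies on line AH with AR:RH = 3:(-2) ⇒ R = (-6, -5)
3. W is the midpoint of RY ⇒ W = (-5/2, -5/2)
line WQ meets ZH at S = (0, 10/21)
Q = W + t·(S−W) with t = 7/5, so WQ:QS = 7/5:-2/5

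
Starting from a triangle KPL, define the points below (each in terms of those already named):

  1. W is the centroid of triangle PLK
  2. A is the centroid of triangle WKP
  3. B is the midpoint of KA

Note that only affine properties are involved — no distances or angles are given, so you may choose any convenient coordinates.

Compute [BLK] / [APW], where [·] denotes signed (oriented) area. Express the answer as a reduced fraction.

Assign K = (0, 0), P = (1, 0), L = (0, 1) — the answer is frame-independent, so this choice is without loss of generality.
1. W is the centroid of triangle PLK ⇒ W = (1/3, 1/3)
2. A is the centroid of triangle WKP ⇒ A = (4/9, 1/9)
3. B is the midpoint of KA ⇒ B = (2/9, 1/18)
2·[BLK] = 2/9, 2·[APW] = 1/9
[BLK]:[APW] = 2/9:1/9 = 2

[BLK]:[APW] = 2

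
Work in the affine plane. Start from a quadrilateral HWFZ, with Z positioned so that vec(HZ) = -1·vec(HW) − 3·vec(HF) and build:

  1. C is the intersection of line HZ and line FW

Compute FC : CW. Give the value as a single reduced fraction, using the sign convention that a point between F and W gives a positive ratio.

FC:CW = 1/3

Assign H = (0, 0), W = (1, 0), F = (0, 1), Z = (-1, -3) — the answer is frame-independent, so this choice is without loss of generality.
1. C is the intersection of line HZ and line FW ⇒ C = (1/4, 3/4)
C = F + t·(W−F) with t = 1/4, so FC:CW = t:(1−t) = 1/4:3/4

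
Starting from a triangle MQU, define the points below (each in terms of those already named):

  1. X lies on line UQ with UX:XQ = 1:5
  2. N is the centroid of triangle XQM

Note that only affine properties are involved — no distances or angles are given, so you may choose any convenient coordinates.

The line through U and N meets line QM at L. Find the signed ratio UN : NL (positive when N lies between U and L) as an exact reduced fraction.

Work in coordinates with M = (0, 0), Q = (1, 0), U = (0, 1).
1. X lies on line UQ with UX:XQ = 1:5 ⇒ X = (1/6, 5/6)
2. N is the centroid of triangle XQM ⇒ N = (7/18, 5/18)
line UN meets QM at L = (7/13, 0)
N = U + t·(L−U) with t = 13/18, so UN:NL = 13/18:5/18

UN:NL = 13/5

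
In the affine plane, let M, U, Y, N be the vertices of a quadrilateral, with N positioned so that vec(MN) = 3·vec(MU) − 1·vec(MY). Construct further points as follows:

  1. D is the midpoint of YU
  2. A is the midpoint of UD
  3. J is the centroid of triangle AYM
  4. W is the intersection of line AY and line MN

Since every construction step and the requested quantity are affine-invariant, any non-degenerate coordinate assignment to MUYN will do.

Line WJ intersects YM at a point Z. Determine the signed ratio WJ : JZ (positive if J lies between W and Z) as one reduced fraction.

WJ:JZ = 5

Assign M = (0, 0), U = (1, 0), Y = (0, 1), N = (3, -1) — the answer is frame-independent, so this choice is without loss of generality.
1. D is the midpoint of YU ⇒ D = (1/2, 1/2)
2. A is the midpoint of UD ⇒ A = (3/4, 1/4)
3. J is the centroid of triangle AYM ⇒ J = (1/4, 5/12)
4. W is the intersection of line AY and line MN ⇒ W = (3/2, -1/2)
line WJ meets YM at Z = (0, 3/5)
J = W + t·(Z−W) with t = 5/6, so WJ:JZ = 5/6:1/6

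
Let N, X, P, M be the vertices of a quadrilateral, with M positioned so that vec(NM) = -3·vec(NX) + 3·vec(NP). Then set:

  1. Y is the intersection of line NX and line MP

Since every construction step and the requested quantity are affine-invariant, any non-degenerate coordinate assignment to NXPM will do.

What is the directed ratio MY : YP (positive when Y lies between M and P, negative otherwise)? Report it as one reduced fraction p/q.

Work in coordinates with N = (0, 0), X = (1, 0), P = (0, 1), M = (-3, 3).
1. Y is the intersection of line NX and line MP ⇒ Y = (3/2, 0)
Y = M + t·(P−M) with t = 3/2, so MY:YP = t:(1−t) = 3/2:-1/2

MY:YP = -3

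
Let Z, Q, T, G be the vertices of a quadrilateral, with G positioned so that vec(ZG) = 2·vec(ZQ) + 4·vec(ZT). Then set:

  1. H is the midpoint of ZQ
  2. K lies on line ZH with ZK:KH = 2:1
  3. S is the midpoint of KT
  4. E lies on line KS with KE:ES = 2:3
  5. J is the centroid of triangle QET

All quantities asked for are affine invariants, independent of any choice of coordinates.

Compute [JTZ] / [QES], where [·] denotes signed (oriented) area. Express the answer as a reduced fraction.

[JTZ]:[QES] = -19/9

Work in coordinates with Z = (0, 0), Q = (1, 0), T = (0, 1), G = (2, 4).
1. H is the midpoint of ZQ ⇒ H = (1/2, 0)
2. K lies on line ZH with ZK:KH = 2:1 ⇒ K = (1/3, 0)
3. S is the midpoint of KT ⇒ S = (1/6, 1/2)
4. E lies on line KS with KE:ES = 2:3 ⇒ E = (4/15, 1/5)
5. J is the centroid of triangle QET ⇒ J = (19/45, 2/5)
2·[JTZ] = 19/45, 2·[QES] = -1/5
[JTZ]:[QES] = 19/45:-1/5 = -19/9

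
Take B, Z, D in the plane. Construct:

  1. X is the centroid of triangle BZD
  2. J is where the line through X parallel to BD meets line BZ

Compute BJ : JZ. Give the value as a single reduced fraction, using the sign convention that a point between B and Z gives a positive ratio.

Assign B = (0, 0), Z = (1, 0), D = (0, 1) — the answer is frame-independent, so this choice is without loss of generality.
1. X is the centroid of triangle BZD ⇒ X = (1/3, 1/3)
2. J is where the line through X parallel to BD meets line BZ ⇒ J = (1/3, 0)
J = B + t·(Z−B) with t = 1/3, so BJ:JZ = t:(1−t) = 1/3:2/3

BJ:JZ = 1/2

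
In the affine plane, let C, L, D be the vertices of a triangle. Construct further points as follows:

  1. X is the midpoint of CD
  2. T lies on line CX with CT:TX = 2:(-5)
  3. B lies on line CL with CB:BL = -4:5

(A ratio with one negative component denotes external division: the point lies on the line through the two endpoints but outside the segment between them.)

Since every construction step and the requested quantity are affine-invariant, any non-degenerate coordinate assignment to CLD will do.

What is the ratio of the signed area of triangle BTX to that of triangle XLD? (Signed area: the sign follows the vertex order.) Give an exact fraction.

[BTX]:[XLD] = 20/3

Work in coordinates with C = (0, 0), L = (1, 0), D = (0, 1).
1. X is the midpoint of CD ⇒ X = (0, 1/2)
2. T lies on line CX with CT:TX = 2:(-5) ⇒ T = (0, -1/3)
3. B lies on line CL with CB:BL = -4:5 ⇒ B = (-4, 0)
2·[BTX] = 10/3, 2·[XLD] = 1/2
[BTX]:[XLD] = 10/3:1/2 = 20/3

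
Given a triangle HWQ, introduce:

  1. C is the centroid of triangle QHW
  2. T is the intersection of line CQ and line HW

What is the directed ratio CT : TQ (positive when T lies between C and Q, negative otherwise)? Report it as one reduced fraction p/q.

Assign H = (0, 0), W = (1, 0), Q = (0, 1) — the answer is frame-independent, so this choice is without loss of generality.
1. C is the centroid of triangle QHW ⇒ C = (1/3, 1/3)
2. T is the intersection of line CQ and line HW ⇒ T = (1/2, 0)
T = C + t·(Q−C) with t = -1/2, so CT:TQ = t:(1−t) = -1/2:3/2

CT:TQ = -1/3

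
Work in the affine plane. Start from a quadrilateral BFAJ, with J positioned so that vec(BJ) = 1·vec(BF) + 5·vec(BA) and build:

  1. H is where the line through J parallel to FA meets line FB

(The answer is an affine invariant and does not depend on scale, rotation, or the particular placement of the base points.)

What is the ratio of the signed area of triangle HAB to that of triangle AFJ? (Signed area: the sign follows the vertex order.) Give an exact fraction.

[HAB]:[AFJ] = 6/5

Choose coordinates B = (0, 0), F = (1, 0), A = (0, 1), J = (1, 5).
1. H is where the line through J parallel to FA meets line FB ⇒ H = (6, 0)
2·[HAB] = 6, 2·[AFJ] = 5
[HAB]:[AFJ] = 6:5 = 6/5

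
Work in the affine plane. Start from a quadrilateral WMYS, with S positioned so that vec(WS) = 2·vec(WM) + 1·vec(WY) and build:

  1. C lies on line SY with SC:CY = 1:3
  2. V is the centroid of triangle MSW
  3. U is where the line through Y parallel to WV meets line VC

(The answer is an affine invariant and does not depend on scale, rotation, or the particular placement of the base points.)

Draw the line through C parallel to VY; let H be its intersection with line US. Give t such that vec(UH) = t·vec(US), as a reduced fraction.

Assign W = (0, 0), M = (1, 0), Y = (0, 1), S = (2, 1) — the answer is frame-independent, so this choice is without loss of generality.
1. C lies on line SY with SC:CY = 1:3 ⇒ C = (3/2, 1)
2. V is the centroid of triangle MSW ⇒ V = (1, 1/3)
3. U is where the line through Y parallel to WV meets line VC ⇒ U = (2, 5/3)
through C parallel to VY: direction (-1, 2/3); meets US at H = (2, 2/3)
H = U + t·(S−U) with t = 3/2

t = 3/2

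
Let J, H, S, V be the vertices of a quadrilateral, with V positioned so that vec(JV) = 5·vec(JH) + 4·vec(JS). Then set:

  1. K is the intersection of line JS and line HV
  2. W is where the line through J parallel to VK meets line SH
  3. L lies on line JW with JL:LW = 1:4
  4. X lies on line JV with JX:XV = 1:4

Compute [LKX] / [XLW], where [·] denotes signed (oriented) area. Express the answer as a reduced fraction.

Set J = (0, 0), H = (1, 0), S = (0, 1), V = (5, 4); any affine frame gives the same invariant.
1. K is the intersection of line JS and line HV ⇒ K = (0, -1)
2. W is where the line through J parallel to VK meets line SH ⇒ W = (1/2, 1/2)
3. L lies on line JW with JL:LW = 1:4 ⇒ L = (1/10, 1/10)
4. X lies on line JV with JX:XV = 1:4 ⇒ X = (1, 4/5)
2·[LKX] = 23/25, 2·[XLW] = -2/25
[LKX]:[XLW] = 23/25:-2/25 = -23/2

[LKX]:[XLW] = -23/2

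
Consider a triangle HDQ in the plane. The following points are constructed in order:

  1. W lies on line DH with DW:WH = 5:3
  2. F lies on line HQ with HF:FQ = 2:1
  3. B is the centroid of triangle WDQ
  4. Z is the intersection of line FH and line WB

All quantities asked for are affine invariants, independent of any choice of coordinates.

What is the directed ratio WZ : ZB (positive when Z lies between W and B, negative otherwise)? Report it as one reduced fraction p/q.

Assign H = (0, 0), D = (1, 0), Q = (0, 1) — the answer is frame-independent, so this choice is without loss of generality.
1. W lies on line DH with DW:WH = 5:3 ⇒ W = (3/8, 0)
2. F lies on line HQ with HF:FQ = 2:1 ⇒ F = (0, 2/3)
3. B is the centroid of triangle WDQ ⇒ B = (11/24, 1/3)
4. Z is the intersection of line FH and line WB ⇒ Z = (0, -3/2)
Z = W + t·(B−W) with t = -9/2, so WZ:ZB = t:(1−t) = -9/2:11/2

WZ:ZB = -9/11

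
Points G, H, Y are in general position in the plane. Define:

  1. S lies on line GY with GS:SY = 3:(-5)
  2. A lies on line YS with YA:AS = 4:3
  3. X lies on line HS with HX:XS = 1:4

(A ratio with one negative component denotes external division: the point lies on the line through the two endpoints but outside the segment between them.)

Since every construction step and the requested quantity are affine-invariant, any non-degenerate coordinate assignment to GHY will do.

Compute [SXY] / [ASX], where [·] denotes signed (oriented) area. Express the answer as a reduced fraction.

[SXY]:[ASX] = 7/3

Set G = (0, 0), H = (1, 0), Y = (0, 1); any affine frame gives the same invariant.
1. S lies on line GY with GS:SY = 3:(-5) ⇒ S = (0, -3/2)
2. A lies on line YS with YA:AS = 4:3 ⇒ A = (0, -3/7)
3. X lies on line HS with HX:XS = 1:4 ⇒ X = (4/5, -3/10)
2·[SXY] = 2, 2·[ASX] = 6/7
[SXY]:[ASX] = 2:6/7 = 7/3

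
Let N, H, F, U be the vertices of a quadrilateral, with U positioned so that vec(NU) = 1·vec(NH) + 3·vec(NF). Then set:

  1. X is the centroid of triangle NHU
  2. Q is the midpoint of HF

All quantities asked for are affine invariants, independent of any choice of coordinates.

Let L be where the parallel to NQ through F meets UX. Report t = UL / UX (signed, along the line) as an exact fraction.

t = 3/5

Work in coordinates with N = (0, 0), H = (1, 0), F = (0, 1), U = (1, 3).
1. X is the centroid of triangle NHU ⇒ X = (2/3, 1)
2. Q is the midpoint of HF ⇒ Q = (1/2, 1/2)
through F parallel to NQ: direction (1/2, 1/2); meets UX at L = (4/5, 9/5)
L = U + t·(X−U) with t = 3/5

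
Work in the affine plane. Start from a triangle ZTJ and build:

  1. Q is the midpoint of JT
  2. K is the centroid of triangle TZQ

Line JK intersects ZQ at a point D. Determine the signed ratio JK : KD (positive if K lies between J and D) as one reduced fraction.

JK:KD = -4

Set Z = (0, 0), T = (1, 0), J = (0, 1); any affine frame gives the same invariant.
1. Q is the midpoint of JT ⇒ Q = (1/2, 1/2)
2. K is the centroid of triangle TZQ ⇒ K = (1/2, 1/6)
line JK meets ZQ at D = (3/8, 3/8)
K = J + t·(D−J) with t = 4/3, so JK:KD = 4/3:-1/3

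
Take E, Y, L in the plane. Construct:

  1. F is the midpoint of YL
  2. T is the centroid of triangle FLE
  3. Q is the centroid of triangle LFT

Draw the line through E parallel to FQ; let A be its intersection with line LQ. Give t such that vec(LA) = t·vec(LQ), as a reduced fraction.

t = 5

Work in coordinates with E = (0, 0), Y = (1, 0), L = (0, 1).
1. F is the midpoint of YL ⇒ F = (1/2, 1/2)
2. T is the centroid of triangle FLE ⇒ T = (1/6, 1/2)
3. Q is the centroid of triangle LFT ⇒ Q = (2/9, 2/3)
through E parallel to FQ: direction (-5/18, 1/6); meets LQ at A = (10/9, -2/3)
A = L + t·(Q−L) with t = 5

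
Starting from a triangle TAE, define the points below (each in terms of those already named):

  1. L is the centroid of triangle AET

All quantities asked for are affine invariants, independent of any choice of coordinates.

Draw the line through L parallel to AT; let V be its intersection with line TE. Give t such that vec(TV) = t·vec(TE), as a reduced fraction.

t = 1/3

Assign T = (0, 0), A = (1, 0), E = (0, 1) — the answer is frame-independent, so this choice is without loss of generality.
1. L is the centroid of triangle AET ⇒ L = (1/3, 1/3)
through L parallel to AT: direction (-1, 0); meets TE at V = (0, 1/3)
V = T + t·(E−T) with t = 1/3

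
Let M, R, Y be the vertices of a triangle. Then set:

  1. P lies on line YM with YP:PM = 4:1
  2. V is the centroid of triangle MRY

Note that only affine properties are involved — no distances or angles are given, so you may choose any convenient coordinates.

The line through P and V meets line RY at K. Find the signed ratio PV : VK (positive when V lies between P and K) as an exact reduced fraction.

Set M = (0, 0), R = (1, 0), Y = (0, 1); any affine frame gives the same invariant.
1. P lies on line YM with YP:PM = 4:1 ⇒ P = (0, 1/5)
2. V is the centroid of triangle MRY ⇒ V = (1/3, 1/3)
line PV meets RY at K = (4/7, 3/7)
V = P + t·(K−P) with t = 7/12, so PV:VK = 7/12:5/12

PV:VK = 7/5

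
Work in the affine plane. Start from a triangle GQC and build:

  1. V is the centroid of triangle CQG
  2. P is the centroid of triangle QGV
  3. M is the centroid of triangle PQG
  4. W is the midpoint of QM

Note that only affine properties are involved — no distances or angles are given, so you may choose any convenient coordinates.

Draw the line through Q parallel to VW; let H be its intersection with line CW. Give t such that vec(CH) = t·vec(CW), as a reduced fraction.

Work in coordinates with G = (0, 0), Q = (1, 0), C = (0, 1).
1. V is the centroid of triangle CQG ⇒ V = (1/3, 1/3)
2. P is the centroid of triangle QGV ⇒ P = (4/9, 1/9)
3. M is the centroid of triangle PQG ⇒ M = (13/27, 1/27)
4. W is the midpoint of QM ⇒ W = (20/27, 1/54)
through Q parallel to VW: direction (11/27, -17/54); meets CW at H = (100/243, 221/486)
H = C + t·(W−C) with t = 5/9

t = 5/9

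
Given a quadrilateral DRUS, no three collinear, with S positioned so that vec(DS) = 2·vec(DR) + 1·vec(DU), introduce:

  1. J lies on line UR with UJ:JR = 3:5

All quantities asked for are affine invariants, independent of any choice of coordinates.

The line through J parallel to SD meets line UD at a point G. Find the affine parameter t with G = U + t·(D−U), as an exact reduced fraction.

Choose coordinates D = (0, 0), R = (1, 0), U = (0, 1), S = (2, 1).
1. J lies on line UR with UJ:JR = 3:5 ⇒ J = (3/8, 5/8)
through J parallel to SD: direction (-2, -1); meets UD at G = (0, 7/16)
G = U + t·(D−U) with t = 9/16

t = 9/16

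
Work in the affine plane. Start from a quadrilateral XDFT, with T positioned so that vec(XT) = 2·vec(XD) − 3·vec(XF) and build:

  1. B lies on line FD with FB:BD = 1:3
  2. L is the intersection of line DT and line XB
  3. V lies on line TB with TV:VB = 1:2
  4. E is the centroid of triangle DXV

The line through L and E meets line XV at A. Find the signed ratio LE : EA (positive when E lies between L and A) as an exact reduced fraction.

Assign X = (0, 0), D = (1, 0), F = (0, 1), T = (2, -3) — the answer is frame-independent, so this choice is without loss of generality.
1. B lies on line FD with FB:BD = 1:3 ⇒ B = (1/4, 3/4)
2. L is the intersection of line DT and line XB ⇒ L = (1/2, 3/2)
3. V lies on line TB with TV:VB = 1:2 ⇒ V = (17/12, -7/4)
4. E is the centroid of triangle DXV ⇒ E = (29/36, -7/12)
line LE meets XV at A = (51/58, -63/58)
E = L + t·(A−L) with t = 29/36, so LE:EA = 29/36:7/36

LE:EA = 29/7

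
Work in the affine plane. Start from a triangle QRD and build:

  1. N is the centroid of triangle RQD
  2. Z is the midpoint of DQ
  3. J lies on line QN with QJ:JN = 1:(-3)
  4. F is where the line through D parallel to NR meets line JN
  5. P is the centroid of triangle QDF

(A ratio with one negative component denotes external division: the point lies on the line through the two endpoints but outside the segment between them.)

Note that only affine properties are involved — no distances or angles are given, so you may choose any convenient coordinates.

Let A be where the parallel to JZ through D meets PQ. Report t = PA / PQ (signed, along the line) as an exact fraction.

Choose coordinates Q = (0, 0), R = (1, 0), D = (0, 1).
1. N is the centroid of triangle RQD ⇒ N = (1/3, 1/3)
2. Z is the midpoint of DQ ⇒ Z = (0, 1/2)
3. J lies on line QN with QJ:JN = 1:(-3) ⇒ J = (-1/6, -1/6)
4. F is where the line through D parallel to NR meets line JN ⇒ F = (2/3, 2/3)
5. P is the centroid of triangle QDF ⇒ P = (2/9, 5/9)
through D parallel to JZ: direction (1/6, 2/3); meets PQ at A = (-2/3, -5/3)
A = P + t·(Q−P) with t = 4

t = 4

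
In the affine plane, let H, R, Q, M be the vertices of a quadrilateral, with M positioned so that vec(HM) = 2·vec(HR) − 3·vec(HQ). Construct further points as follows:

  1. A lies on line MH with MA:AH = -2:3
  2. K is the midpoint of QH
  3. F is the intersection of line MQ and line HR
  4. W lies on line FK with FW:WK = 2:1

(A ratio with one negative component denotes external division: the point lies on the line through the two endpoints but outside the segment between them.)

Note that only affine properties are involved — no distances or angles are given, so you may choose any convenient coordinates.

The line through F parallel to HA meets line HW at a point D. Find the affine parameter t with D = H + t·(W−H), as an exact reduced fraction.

Assign H = (0, 0), R = (1, 0), Q = (0, 1), M = (2, -3) — the answer is frame-independent, so this choice is without loss of generality.
1. A lies on line MH with MA:AH = -2:3 ⇒ A = (6, -9)
2. K is the midpoint of QH ⇒ K = (0, 1/2)
3. F is the intersection of line MQ and line HR ⇒ F = (1/2, 0)
4. W lies on line FK with FW:WK = 2:1 ⇒ W = (1/6, 1/3)
through F parallel to HA: direction (6, -9); meets HW at D = (3/14, 3/7)
D = H + t·(W−H) with t = 9/7

t = 9/7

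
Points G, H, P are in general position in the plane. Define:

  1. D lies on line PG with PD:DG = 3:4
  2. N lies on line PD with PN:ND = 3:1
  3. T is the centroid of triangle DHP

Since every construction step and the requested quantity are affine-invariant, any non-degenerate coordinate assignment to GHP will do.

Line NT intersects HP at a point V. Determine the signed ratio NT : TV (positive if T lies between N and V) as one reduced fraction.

Choose coordinates G = (0, 0), H = (1, 0), P = (0, 1).
1. D lies on line PG with PD:DG = 3:4 ⇒ D = (0, 4/7)
2. N lies on line PD with PN:ND = 3:1 ⇒ N = (0, 19/28)
3. T is the centroid of triangle DHP ⇒ T = (1/3, 11/21)
line NT meets HP at V = (3/5, 2/5)
T = N + t·(V−N) with t = 5/9, so NT:TV = 5/9:4/9

NT:TV = 5/4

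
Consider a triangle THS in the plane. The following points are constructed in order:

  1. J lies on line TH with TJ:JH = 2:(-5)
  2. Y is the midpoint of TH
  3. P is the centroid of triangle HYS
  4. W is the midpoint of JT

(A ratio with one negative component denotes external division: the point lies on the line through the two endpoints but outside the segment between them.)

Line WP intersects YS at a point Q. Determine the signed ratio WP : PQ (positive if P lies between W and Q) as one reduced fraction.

Work in coordinates with T = (0, 0), H = (1, 0), S = (0, 1).
1. J lies on line TH with TJ:JH = 2:(-5) ⇒ J = (-2/3, 0)
2. Y is the midpoint of TH ⇒ Y = (1/2, 0)
3. P is the centroid of triangle HYS ⇒ P = (1/2, 1/3)
4. W is the midpoint of JT ⇒ W = (-1/3, 0)
line WP meets YS at Q = (13/36, 5/18)
P = W + t·(Q−W) with t = 6/5, so WP:PQ = 6/5:-1/5

WP:PQ = -6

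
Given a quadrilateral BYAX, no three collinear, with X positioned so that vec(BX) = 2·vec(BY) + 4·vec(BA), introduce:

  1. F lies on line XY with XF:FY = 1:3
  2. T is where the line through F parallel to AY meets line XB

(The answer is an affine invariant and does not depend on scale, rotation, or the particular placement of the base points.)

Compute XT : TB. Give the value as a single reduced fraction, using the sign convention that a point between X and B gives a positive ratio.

Choose coordinates B = (0, 0), Y = (1, 0), A = (0, 1), X = (2, 4).
1. F lies on line XY with XF:FY = 1:3 ⇒ F = (7/4, 3)
2. T is where the line through F parallel to AY meets line XB ⇒ T = (19/12, 19/6)
T = X + t·(B−X) with t = 5/24, so XT:TB = t:(1−t) = 5/24:19/24

XT:TB = 5/19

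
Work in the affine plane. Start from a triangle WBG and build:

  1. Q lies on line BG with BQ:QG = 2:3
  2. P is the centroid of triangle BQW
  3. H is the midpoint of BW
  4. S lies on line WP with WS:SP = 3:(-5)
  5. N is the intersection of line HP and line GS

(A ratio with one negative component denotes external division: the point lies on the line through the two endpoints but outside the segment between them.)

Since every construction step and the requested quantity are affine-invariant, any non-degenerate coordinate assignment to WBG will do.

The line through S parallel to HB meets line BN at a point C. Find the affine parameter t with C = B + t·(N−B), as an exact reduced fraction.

t = -1/14

Assign W = (0, 0), B = (1, 0), G = (0, 1) — the answer is frame-independent, so this choice is without loss of generality.
1. Q lies on line BG with BQ:QG = 2:3 ⇒ Q = (3/5, 2/5)
2. P is the centroid of triangle BQW ⇒ P = (8/15, 2/15)
3. H is the midpoint of BW ⇒ H = (1/2, 0)
4. S lies on line WP with WS:SP = 3:(-5) ⇒ S = (-4/5, -1/5)
5. N is the intersection of line HP and line GS ⇒ N = (6/5, 14/5)
through S parallel to HB: direction (1/2, 0); meets BN at C = (69/70, -1/5)
C = B + t·(N−B) with t = -1/14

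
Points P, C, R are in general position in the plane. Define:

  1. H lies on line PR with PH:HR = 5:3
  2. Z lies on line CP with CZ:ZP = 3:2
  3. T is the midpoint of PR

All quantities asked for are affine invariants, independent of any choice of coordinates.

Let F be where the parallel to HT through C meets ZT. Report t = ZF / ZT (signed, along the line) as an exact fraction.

t = -3/2

Choose coordinates P = (0, 0), C = (1, 0), R = (0, 1).
1. H lies on line PR with PH:HR = 5:3 ⇒ H = (0, 5/8)
2. Z lies on line CP with CZ:ZP = 3:2 ⇒ Z = (2/5, 0)
3. T is the midpoint of PR ⇒ T = (0, 1/2)
through C parallel to HT: direction (0, -1/8); meets ZT at F = (1, -3/4)
F = Z + t·(T−Z) with t = -3/2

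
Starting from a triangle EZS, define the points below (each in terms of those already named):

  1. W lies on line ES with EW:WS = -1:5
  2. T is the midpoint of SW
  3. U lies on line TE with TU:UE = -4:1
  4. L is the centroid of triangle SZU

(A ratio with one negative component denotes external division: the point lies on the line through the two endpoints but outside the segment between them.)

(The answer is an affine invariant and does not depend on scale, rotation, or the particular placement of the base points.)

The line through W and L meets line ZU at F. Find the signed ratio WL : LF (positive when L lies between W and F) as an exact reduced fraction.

WL:LF = -4/3

Set E = (0, 0), Z = (1, 0), S = (0, 1); any affine frame gives the same invariant.
1. W lies on line ES with EW:WS = -1:5 ⇒ W = (0, -1/4)
2. T is the midpoint of SW ⇒ T = (0, 3/8)
3. U lies on line TE with TU:UE = -4:1 ⇒ U = (0, -1/8)
4. L is the centroid of triangle SZU ⇒ L = (1/3, 7/24)
line WL meets ZU at F = (1/12, -11/96)
L = W + t·(F−W) with t = 4, so WL:LF = 4:-3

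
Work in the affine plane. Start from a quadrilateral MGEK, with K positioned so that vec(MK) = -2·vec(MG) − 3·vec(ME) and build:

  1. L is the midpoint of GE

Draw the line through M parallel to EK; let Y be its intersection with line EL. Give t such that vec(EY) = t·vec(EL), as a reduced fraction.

t = 2/3

Choose coordinates M = (0, 0), G = (1, 0), E = (0, 1), K = (-2, -3).
1. L is the midpoint of GE ⇒ L = (1/2, 1/2)
through M parallel to EK: direction (-2, -4); meets EL at Y = (1/3, 2/3)
Y = E + t·(L−E) with t = 2/3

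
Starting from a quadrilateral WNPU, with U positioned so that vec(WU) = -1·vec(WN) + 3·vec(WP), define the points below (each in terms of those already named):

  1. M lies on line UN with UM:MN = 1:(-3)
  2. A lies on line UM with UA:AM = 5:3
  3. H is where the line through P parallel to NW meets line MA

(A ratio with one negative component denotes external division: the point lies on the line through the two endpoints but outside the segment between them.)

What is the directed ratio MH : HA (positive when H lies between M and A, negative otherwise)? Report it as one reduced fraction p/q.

MH:HA = -56/47

Assign W = (0, 0), N = (1, 0), P = (0, 1), U = (-1, 3) — the answer is frame-independent, so this choice is without loss of generality.
1. M lies on line UN with UM:MN = 1:(-3) ⇒ M = (-2, 9/2)
2. A lies on line UM with UA:AM = 5:3 ⇒ A = (-13/8, 63/16)
3. H is where the line through P parallel to NW meets line MA ⇒ H = (1/3, 1)
H = M + t·(A−M) with t = 56/9, so MH:HA = t:(1−t) = 56/9:-47/9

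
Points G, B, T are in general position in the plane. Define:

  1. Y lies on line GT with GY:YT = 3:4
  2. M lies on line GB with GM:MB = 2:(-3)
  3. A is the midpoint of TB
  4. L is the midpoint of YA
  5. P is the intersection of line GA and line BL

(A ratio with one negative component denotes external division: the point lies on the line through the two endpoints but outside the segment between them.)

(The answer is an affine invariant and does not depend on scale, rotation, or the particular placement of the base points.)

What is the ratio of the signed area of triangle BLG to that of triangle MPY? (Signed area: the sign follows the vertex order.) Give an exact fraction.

[BLG]:[MPY] = 221/122

Assign G = (0, 0), B = (1, 0), T = (0, 1) — the answer is frame-independent, so this choice is without loss of generality.
1. Y lies on line GT with GY:YT = 3:4 ⇒ Y = (0, 3/7)
2. M lies on line GB with GM:MB = 2:(-3) ⇒ M = (-2, 0)
3. A is the midpoint of TB ⇒ A = (1/2, 1/2)
4. L is the midpoint of YA ⇒ L = (1/4, 13/28)
5. P is the intersection of line GA and line BL ⇒ P = (13/34, 13/34)
2·[BLG] = 13/28, 2·[MPY] = 61/238
[BLG]:[MPY] = 13/28:61/238 = 221/122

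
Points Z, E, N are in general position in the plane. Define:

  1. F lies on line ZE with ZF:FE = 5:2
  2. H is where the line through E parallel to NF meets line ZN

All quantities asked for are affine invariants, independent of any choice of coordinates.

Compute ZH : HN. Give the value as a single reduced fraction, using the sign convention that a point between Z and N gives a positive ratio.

ZH:HN = -7/2

Work in coordinates with Z = (0, 0), E = (1, 0), N = (0, 1).
1. F lies on line ZE with ZF:FE = 5:2 ⇒ F = (5/7, 0)
2. H is where the line through E parallel to NF meets line ZN ⇒ H = (0, 7/5)
H = Z + t·(N−Z) with t = 7/5, so ZH:HN = t:(1−t) = 7/5:-2/5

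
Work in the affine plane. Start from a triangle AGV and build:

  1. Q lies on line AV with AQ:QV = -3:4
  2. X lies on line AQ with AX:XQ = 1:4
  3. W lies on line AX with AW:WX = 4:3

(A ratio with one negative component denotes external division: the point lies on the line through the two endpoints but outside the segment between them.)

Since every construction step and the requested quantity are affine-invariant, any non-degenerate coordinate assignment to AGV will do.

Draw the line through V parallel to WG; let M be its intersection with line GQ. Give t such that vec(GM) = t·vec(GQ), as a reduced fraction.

Work in coordinates with A = (0, 0), G = (1, 0), V = (0, 1).
1. Q lies on line AV with AQ:QV = -3:4 ⇒ Q = (0, -3)
2. X lies on line AQ with AX:XQ = 1:4 ⇒ X = (0, -3/5)
3. W lies on line AX with AW:WX = 4:3 ⇒ W = (0, -12/35)
through V parallel to WG: direction (1, 12/35); meets GQ at M = (140/93, 47/31)
M = G + t·(Q−G) with t = -47/93

t = -47/93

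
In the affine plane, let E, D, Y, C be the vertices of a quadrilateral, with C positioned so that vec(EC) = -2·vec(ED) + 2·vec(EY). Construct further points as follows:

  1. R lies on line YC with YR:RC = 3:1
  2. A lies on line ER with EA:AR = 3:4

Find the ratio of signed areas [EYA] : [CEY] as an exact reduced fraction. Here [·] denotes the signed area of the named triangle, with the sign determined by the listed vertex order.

Assign E = (0, 0), D = (1, 0), Y = (0, 1), C = (-2, 2) — the answer is frame-independent, so this choice is without loss of generality.
1. R lies on line YC with YR:RC = 3:1 ⇒ R = (-3/2, 7/4)
2. A lies on line ER with EA:AR = 3:4 ⇒ A = (-9/14, 3/4)
2·[EYA] = 9/14, 2·[CEY] = 2
[EYA]:[CEY] = 9/14:2 = 9/28

[EYA]:[CEY] = 9/28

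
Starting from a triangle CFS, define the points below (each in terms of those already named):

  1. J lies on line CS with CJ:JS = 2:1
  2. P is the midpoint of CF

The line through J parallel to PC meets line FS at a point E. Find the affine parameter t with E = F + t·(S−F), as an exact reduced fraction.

Assign C = (0, 0), F = (1, 0), S = (0, 1) — the answer is frame-independent, so this choice is without loss of generality.
1. J lies on line CS with CJ:JS = 2:1 ⇒ J = (0, 2/3)
2. P is the midpoint of CF ⇒ P = (1/2, 0)
through J parallel to PC: direction (-1/2, 0); meets FS at E = (1/3, 2/3)
E = F + t·(S−F) with t = 2/3

t = 2/3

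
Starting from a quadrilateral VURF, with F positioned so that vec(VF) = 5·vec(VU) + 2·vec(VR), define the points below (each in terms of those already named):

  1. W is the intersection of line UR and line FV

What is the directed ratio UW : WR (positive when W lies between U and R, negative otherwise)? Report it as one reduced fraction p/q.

UW:WR = 2/5

Work in coordinates with V = (0, 0), U = (1, 0), R = (0, 1), F = (5, 2).
1. W is the intersection of line UR and line FV ⇒ W = (5/7, 2/7)
W = U + t·(R−U) with t = 2/7, so UW:WR = t:(1−t) = 2/7:5/7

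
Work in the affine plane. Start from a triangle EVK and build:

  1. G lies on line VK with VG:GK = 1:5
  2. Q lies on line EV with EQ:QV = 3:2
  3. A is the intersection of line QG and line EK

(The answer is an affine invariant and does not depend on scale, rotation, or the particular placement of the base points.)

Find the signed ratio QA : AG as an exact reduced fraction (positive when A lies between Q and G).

QA:AG = -18/25

Work in coordinates with E = (0, 0), V = (1, 0), K = (0, 1).
1. G lies on line VK with VG:GK = 1:5 ⇒ G = (5/6, 1/6)
2. Q lies on line EV with EQ:QV = 3:2 ⇒ Q = (3/5, 0)
3. A is the intersection of line QG and line EK ⇒ A = (0, -3/7)
A = Q + t·(G−Q) with t = -18/7, so QA:AG = t:(1−t) = -18/7:25/7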